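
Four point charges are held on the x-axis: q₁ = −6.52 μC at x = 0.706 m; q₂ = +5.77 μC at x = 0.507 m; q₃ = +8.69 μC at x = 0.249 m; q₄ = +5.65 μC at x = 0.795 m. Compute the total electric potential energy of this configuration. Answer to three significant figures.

The assembly work is the sum of pairwise potential energies, U = Σ_{i<j} kqᵢqⱼ/rᵢⱼ.
Pair separations: r₁₂ = 0.199 m, r₁₃ = 0.457 m, r₁₄ = 0.0890 m, r₂₃ = 0.258 m, r₂₄ = 0.288 m, r₃₄ = 0.546 m.
Summing all 6 pair terms gives U = -2.96 J.

-2.96 J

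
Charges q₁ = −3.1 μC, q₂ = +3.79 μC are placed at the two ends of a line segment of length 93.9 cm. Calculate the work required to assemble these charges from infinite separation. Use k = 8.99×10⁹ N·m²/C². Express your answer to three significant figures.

The work to assemble the configuration equals its total potential energy, U = Σ kqᵢqⱼ/rᵢⱼ over all pairs.
The separation is r = 0.939 m.
U = (-0.112) = -0.112 J.

-0.112 J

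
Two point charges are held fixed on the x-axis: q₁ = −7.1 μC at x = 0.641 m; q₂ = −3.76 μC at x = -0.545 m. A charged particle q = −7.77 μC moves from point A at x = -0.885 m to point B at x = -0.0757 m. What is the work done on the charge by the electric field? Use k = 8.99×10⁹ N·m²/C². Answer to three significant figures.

-0.154 J

The work done by the electric force is W_field = −ΔU = −q(V_B − V_A) = q(V_A − V_B).
At A: distances to the source charges are 1.53 m, 0.340 m; V_A = Σ kqᵢ/rᵢ = -1.41×10⁵ V.
At B: distances to the source charges are 0.717 m, 0.469 m; V_B = Σ kqᵢ/rᵢ = -1.61×10⁵ V.
ΔV = V_B − V_A = -1.98×10⁴ V.
W_field = −qΔV = −(-7.77×10⁻⁶ C)(-1.98×10⁴ V) = -0.154 J.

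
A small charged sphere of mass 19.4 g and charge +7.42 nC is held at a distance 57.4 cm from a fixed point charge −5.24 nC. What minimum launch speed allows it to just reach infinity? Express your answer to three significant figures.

To just escape, total mechanical energy must reach zero at infinity: ½mv²_min + U = 0, so ½mv²_min = −U = |kQq|/r.
|U| = |kQq|/r = (8.99×10⁹ N·m²/C²)(5.24×10⁻⁹)(7.42×10⁻⁹)/(0.574) = 6.09×10⁻⁷ J.
v_min = √(2|U|/m) = √(2·6.09×10⁻⁷/0.0194) = 7.92×10⁻³ m/s.

7.92×10⁻³ m/s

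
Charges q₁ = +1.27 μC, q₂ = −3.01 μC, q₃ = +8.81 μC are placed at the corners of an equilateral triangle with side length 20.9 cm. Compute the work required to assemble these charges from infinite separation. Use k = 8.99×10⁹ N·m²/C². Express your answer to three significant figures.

The work to assemble the configuration equals its total potential energy, U = Σ kqᵢqⱼ/rᵢⱼ over all pairs.
All three pair separations equal the side length, 0.209 m.
U = (-0.164) + (0.481) + (-1.14) = -0.824 J.

-0.824 J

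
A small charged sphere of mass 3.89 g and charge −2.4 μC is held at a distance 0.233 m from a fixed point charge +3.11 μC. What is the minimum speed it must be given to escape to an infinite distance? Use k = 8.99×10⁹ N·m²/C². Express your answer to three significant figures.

12.2 m/s

To just escape, total mechanical energy must reach zero at infinity: ½mv²_min + U = 0, so ½mv²_min = −U = |kQq|/r.
|U| = |kQq|/r = (8.99×10⁹ N·m²/C²)(3.11×10⁻⁶)(2.40×10⁻⁶)/(0.233) = 0.288 J.
v_min = √(2|U|/m) = √(2·0.288/3.89×10⁻³) = 12.2 m/s.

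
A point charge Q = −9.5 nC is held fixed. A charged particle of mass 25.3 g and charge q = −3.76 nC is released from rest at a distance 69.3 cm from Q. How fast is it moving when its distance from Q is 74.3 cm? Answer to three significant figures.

1.57×10⁻³ m/s

Only the electrostatic force acts, so mechanical energy is conserved: ½mv² = U₁ − U₂ = kQq(1/r₁ − 1/r₂).
U₁ − U₂ = (8.99×10⁹ N·m²/C²)(-9.50×10⁻⁹ C)(-3.76×10⁻⁹ C)(1/0.693 − 1/0.743) = 3.12×10⁻⁸ J.
v = √(2·3.12×10⁻⁸/0.0253) = 1.57×10⁻³ m/s.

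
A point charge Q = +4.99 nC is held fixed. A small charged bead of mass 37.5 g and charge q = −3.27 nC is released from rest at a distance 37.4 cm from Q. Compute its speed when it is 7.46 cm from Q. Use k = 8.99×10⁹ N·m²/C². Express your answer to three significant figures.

Only the electrostatic force acts, so mechanical energy is conserved: ½mv² = U₁ − U₂ = kQq(1/r₁ − 1/r₂).
U₁ − U₂ = (8.99×10⁹ N·m²/C²)(4.99×10⁻⁹ C)(-3.27×10⁻⁹ C)(1/0.374 − 1/0.0746) = 1.57×10⁻⁶ J.
v = √(2·1.57×10⁻⁶/0.0375) = 9.16×10⁻³ m/s.

9.16×10⁻³ m/s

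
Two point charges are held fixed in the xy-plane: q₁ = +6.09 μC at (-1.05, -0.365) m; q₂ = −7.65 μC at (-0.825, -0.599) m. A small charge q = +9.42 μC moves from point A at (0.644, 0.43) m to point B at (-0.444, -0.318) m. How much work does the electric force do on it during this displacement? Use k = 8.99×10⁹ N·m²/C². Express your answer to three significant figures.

0.434 J

The work done by the electric force is W_field = −ΔU = −q(V_B − V_A) = q(V_A − V_B).
At A: distances to the source charges are 1.87 m, 1.79 m; V_A = Σ kqᵢ/rᵢ = -9090 V.
At B: distances to the source charges are 0.608 m, 0.473 m; V_B = Σ kqᵢ/rᵢ = -5.52×10⁴ V.
ΔV = V_B − V_A = -4.61×10⁴ V.
W_field = −qΔV = −(9.42×10⁻⁶ C)(-4.61×10⁴ V) = 0.434 J.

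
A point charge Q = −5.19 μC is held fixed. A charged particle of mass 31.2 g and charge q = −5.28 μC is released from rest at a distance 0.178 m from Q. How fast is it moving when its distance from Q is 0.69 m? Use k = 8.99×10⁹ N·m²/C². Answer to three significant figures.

8.11 m/s

Only the electrostatic force acts, so mechanical energy is conserved: ½mv² = U₁ − U₂ = kQq(1/r₁ − 1/r₂).
U₁ − U₂ = (8.99×10⁹ N·m²/C²)(-5.19×10⁻⁶ C)(-5.28×10⁻⁶ C)(1/0.178 − 1/0.690) = 1.03 J.
v = √(2·1.03/0.0312) = 8.11 m/s.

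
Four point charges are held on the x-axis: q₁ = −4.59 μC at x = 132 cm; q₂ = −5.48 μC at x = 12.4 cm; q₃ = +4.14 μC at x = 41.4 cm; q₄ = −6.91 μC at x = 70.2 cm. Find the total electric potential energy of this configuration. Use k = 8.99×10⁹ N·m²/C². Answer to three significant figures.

-0.545 J

The work to assemble the configuration equals its total potential energy, U = Σ kqᵢqⱼ/rᵢⱼ over all pairs.
Pair separations: r₁₂ = 1.20 m, r₁₃ = 0.906 m, r₁₄ = 0.618 m, r₂₃ = 0.290 m, r₂₄ = 0.578 m, r₃₄ = 0.288 m.
Summing all 6 pair terms gives U = -0.545 J.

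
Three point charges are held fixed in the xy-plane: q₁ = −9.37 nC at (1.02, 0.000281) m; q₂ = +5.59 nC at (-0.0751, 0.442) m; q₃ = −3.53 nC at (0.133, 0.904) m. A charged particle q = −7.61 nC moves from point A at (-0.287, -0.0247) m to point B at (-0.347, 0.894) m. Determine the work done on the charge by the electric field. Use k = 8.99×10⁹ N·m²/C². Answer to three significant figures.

The work done by the electric force is W_field = −ΔU = −q(V_B − V_A) = q(V_A − V_B).
At A: distances to the source charges are 1.31 m, 0.513 m, 1.02 m; V_A = Σ kqᵢ/rᵢ = 2.47 V.
At B: distances to the source charges are 1.63 m, 0.527 m, 0.480 m; V_B = Σ kqᵢ/rᵢ = -22.4 V.
ΔV = V_B − V_A = -24.9 V.
W_field = −qΔV = −(-7.61×10⁻⁹ C)(-24.9 V) = -1.89×10⁻⁷ J.

-1.89×10⁻⁷ J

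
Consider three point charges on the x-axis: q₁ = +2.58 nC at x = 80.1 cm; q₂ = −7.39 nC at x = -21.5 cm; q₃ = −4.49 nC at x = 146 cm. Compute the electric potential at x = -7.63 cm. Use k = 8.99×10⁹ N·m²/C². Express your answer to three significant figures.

The total potential is the scalar sum of each charge's contribution, V = Σ kqᵢ/rᵢ.
Distances from the field point to each charge: r₁ = 0.877 m, r₂ = 0.139 m, r₃ = 1.54 m.
V = k[(2.58×10⁻⁹)/(0.877) + (-7.39×10⁻⁹)/(0.139) + (-4.49×10⁻⁹)/(1.54)] = -479 V.

-479 V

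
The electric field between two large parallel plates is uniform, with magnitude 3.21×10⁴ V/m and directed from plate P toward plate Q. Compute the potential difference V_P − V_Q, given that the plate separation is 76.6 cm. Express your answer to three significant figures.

2.46×10⁴ V

In a uniform field, potential decreases in the direction of E: ΔV = −E·d for a displacement d parallel to E.
Going from Q to P is a displacement of 76.6 cm opposite to the field, so V_P − V_Q = +Ed = 2.46×10⁴ V.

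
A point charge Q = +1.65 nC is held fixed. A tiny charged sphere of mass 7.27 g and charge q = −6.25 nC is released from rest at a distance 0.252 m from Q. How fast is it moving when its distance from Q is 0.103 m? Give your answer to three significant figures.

Only the electrostatic force acts, so mechanical energy is conserved: ½mv² = U₁ − U₂ = kQq(1/r₁ − 1/r₂).
U₁ − U₂ = (8.99×10⁹ N·m²/C²)(1.65×10⁻⁹ C)(-6.25×10⁻⁹ C)(1/0.252 − 1/0.103) = 5.32×10⁻⁷ J.
v = √(2·5.32×10⁻⁷/7.27×10⁻³) = 0.0121 m/s.

0.0121 m/s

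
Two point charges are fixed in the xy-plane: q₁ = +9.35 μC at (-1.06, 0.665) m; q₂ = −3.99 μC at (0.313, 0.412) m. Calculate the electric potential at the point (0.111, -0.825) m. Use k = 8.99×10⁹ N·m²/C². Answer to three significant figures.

1.57×10⁴ V

The total potential is the scalar sum of each charge's contribution, V = Σ kqᵢ/rᵢ.
Distances from the field point to each charge: r₁ = 1.90 m, r₂ = 1.25 m.
V = k[(9.35×10⁻⁶)/(1.90) + (-3.99×10⁻⁶)/(1.25)] = 1.57×10⁴ V.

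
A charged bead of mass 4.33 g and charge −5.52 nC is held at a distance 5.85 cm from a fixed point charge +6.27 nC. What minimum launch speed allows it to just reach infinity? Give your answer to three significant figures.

To just escape, total mechanical energy must reach zero at infinity: ½mv²_min + U = 0, so ½mv²_min = −U = |kQq|/r.
|U| = |kQq|/r = (8.99×10⁹ N·m²/C²)(6.27×10⁻⁹)(5.52×10⁻⁹)/(0.0585) = 5.32×10⁻⁶ J.
v_min = √(2|U|/m) = √(2·5.32×10⁻⁶/4.33×10⁻³) = 0.0496 m/s.

0.0496 m/s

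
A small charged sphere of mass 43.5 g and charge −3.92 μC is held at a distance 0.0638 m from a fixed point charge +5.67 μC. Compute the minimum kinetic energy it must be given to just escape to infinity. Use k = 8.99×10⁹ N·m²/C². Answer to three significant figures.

To just escape, total mechanical energy must reach zero at infinity: ½mv²_min + U = 0, so ½mv²_min = −U = |kQq|/r.
|U| = |kQq|/r = (8.99×10⁹ N·m²/C²)(5.67×10⁻⁶)(3.92×10⁻⁶)/(0.0638) = 3.13 J.

3.13 J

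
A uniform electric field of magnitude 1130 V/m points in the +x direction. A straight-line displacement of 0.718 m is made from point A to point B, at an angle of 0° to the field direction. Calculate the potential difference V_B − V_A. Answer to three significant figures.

Only the component of displacement along E changes the potential: ΔV = −E·d·cosθ.
ΔV = −(1130 V/m)(0.718 m)cos0° = -811 V.

-811 V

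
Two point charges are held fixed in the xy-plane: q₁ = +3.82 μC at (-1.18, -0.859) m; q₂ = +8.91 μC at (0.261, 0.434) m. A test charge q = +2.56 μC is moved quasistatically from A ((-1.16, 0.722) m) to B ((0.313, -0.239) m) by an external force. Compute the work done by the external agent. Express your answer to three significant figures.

0.161 J

For quasistatic motion the external work equals the change in potential energy: W_ext = qΔV = q(V_B − V_A).
At A: distances to the source charges are 1.58 m, 1.45 m; V_A = Σ kqᵢ/rᵢ = 7.70×10⁴ V.
At B: distances to the source charges are 1.62 m, 0.675 m; V_B = Σ kqᵢ/rᵢ = 1.40×10⁵ V.
ΔV = V_B − V_A = 6.29×10⁴ V.
W_ext = qΔV = (2.56×10⁻⁶ C)(6.29×10⁴ V) = 0.161 J.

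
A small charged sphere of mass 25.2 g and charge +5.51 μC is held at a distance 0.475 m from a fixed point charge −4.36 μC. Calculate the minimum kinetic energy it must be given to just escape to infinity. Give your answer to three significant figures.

0.455 J

To just escape, total mechanical energy must reach zero at infinity: ½mv²_min + U = 0, so ½mv²_min = −U = |kQq|/r.
|U| = |kQq|/r = (8.99×10⁹ N·m²/C²)(4.36×10⁻⁶)(5.51×10⁻⁶)/(0.475) = 0.455 J.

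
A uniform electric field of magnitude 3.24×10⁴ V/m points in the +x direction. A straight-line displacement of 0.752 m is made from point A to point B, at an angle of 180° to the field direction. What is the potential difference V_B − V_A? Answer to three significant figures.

2.44×10⁴ V

Only the component of displacement along E changes the potential: ΔV = −E·d·cosθ.
ΔV = −(3.24×10⁴ V/m)(0.752 m)cos180° = 2.44×10⁴ V.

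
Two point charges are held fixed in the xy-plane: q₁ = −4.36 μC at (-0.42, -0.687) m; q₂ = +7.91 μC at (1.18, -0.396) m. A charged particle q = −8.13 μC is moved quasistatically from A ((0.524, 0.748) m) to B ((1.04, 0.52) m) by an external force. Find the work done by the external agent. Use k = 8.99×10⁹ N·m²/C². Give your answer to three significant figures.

-0.203 J

For quasistatic motion the external work equals the change in potential energy: W_ext = qΔV = q(V_B − V_A).
At A: distances to the source charges are 1.72 m, 1.32 m; V_A = Σ kqᵢ/rᵢ = 3.11×10⁴ V.
At B: distances to the source charges are 1.89 m, 0.927 m; V_B = Σ kqᵢ/rᵢ = 5.60×10⁴ V.
ΔV = V_B − V_A = 2.49×10⁴ V.
W_ext = qΔV = (-8.13×10⁻⁶ C)(2.49×10⁴ V) = -0.203 J.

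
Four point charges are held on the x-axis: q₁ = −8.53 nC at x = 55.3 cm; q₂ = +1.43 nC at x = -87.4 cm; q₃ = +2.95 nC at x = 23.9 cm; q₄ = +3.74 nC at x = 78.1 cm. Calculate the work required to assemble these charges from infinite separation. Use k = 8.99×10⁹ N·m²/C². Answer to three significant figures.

The work to assemble the configuration equals its total potential energy, U = Σ kqᵢqⱼ/rᵢⱼ over all pairs.
Pair separations: r₁₂ = 1.43 m, r₁₃ = 0.314 m, r₁₄ = 0.228 m, r₂₃ = 1.11 m, r₂₄ = 1.66 m, r₃₄ = 0.542 m.
Summing all 6 pair terms gives U = -1.81×10⁻⁶ J.

-1.81×10⁻⁶ J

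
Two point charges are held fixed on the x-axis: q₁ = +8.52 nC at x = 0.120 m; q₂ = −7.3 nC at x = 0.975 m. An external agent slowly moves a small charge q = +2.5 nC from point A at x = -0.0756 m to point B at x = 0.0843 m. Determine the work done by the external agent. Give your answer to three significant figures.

4.36×10⁻⁶ J

For quasistatic motion the external work equals the change in potential energy: W_ext = qΔV = q(V_B − V_A).
At A: distances to the source charges are 0.196 m, 1.05 m; V_A = Σ kqᵢ/rᵢ = 329 V.
At B: distances to the source charges are 0.0357 m, 0.891 m; V_B = Σ kqᵢ/rᵢ = 2070 V.
ΔV = V_B − V_A = 1740 V.
W_ext = qΔV = (2.50×10⁻⁹ C)(1740 V) = 4.36×10⁻⁶ J.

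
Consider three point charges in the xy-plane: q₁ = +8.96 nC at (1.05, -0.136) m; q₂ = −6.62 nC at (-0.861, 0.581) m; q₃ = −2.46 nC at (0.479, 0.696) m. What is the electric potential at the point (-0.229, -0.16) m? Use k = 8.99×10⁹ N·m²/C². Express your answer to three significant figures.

The total potential is the scalar sum of each charge's contribution, V = Σ kqᵢ/rᵢ.
Distances from the field point to each charge: r₁ = 1.28 m, r₂ = 0.974 m, r₃ = 1.11 m.
V = k[(8.96×10⁻⁹)/(1.28) + (-6.62×10⁻⁹)/(0.974) + (-2.46×10⁻⁹)/(1.11)] = -18.0 V.

-18.0 V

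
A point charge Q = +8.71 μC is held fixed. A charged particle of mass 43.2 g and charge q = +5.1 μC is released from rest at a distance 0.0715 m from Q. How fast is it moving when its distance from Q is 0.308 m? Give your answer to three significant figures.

Only the electrostatic force acts, so mechanical energy is conserved: ½mv² = U₁ − U₂ = kQq(1/r₁ − 1/r₂).
U₁ − U₂ = (8.99×10⁹ N·m²/C²)(8.71×10⁻⁶ C)(5.10×10⁻⁶ C)(1/0.0715 − 1/0.308) = 4.29 J.
v = √(2·4.29/0.0432) = 14.1 m/s.

14.1 m/s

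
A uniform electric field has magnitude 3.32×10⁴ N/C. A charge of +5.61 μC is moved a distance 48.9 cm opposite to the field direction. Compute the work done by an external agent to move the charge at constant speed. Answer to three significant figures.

The potential change for a displacement 48.9 cm opposite to the field direction is ΔV = +Ed = 1.62×10⁴ V.
W_ext = qΔV = 0.0911 J.

0.0911 J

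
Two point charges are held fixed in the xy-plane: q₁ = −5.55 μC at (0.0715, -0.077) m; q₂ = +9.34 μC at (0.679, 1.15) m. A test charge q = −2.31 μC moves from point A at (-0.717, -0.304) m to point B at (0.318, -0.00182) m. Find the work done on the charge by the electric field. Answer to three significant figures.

-0.242 J

The work done by the electric force is W_field = −ΔU = −q(V_B − V_A) = q(V_A − V_B).
At A: distances to the source charges are 0.821 m, 2.02 m; V_A = Σ kqᵢ/rᵢ = -1.92×10⁴ V.
At B: distances to the source charges are 0.258 m, 1.21 m; V_B = Σ kqᵢ/rᵢ = -1.24×10⁵ V.
ΔV = V_B − V_A = -1.05×10⁵ V.
W_field = −qΔV = −(-2.31×10⁻⁶ C)(-1.05×10⁵ V) = -0.242 J.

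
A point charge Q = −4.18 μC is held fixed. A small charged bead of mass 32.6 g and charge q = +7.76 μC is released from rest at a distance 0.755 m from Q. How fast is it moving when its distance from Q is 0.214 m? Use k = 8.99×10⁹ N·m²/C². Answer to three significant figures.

Only the electrostatic force acts, so mechanical energy is conserved: ½mv² = U₁ − U₂ = kQq(1/r₁ − 1/r₂).
U₁ − U₂ = (8.99×10⁹ N·m²/C²)(-4.18×10⁻⁶ C)(7.76×10⁻⁶ C)(1/0.755 − 1/0.214) = 0.976 J.
v = √(2·0.976/0.0326) = 7.74 m/s.

7.74 m/s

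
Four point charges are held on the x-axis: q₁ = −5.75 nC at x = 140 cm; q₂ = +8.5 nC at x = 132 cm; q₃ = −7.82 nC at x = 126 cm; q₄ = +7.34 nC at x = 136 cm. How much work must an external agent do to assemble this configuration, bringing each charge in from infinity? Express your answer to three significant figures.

-1.32×10⁻⁵ J

The assembly work is the sum of pairwise potential energies, U = Σ_{i<j} kqᵢqⱼ/rᵢⱼ.
Pair separations: r₁₂ = 0.0800 m, r₁₃ = 0.140 m, r₁₄ = 0.0400 m, r₂₃ = 0.0600 m, r₂₄ = 0.0400 m, r₃₄ = 0.100 m.
Summing all 6 pair terms gives U = -1.32×10⁻⁵ J.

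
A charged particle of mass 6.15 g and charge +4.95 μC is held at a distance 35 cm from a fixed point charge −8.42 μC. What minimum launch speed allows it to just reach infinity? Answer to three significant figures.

To just escape, total mechanical energy must reach zero at infinity: ½mv²_min + U = 0, so ½mv²_min = −U = |kQq|/r.
|U| = |kQq|/r = (8.99×10⁹ N·m²/C²)(8.42×10⁻⁶)(4.95×10⁻⁶)/(0.350) = 1.07 J.
v_min = √(2|U|/m) = √(2·1.07/6.15×10⁻³) = 18.7 m/s.

18.7 m/s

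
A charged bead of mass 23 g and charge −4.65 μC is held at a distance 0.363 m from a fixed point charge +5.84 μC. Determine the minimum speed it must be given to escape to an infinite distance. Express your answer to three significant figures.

7.65 m/s

To just escape, total mechanical energy must reach zero at infinity: ½mv²_min + U = 0, so ½mv²_min = −U = |kQq|/r.
|U| = |kQq|/r = (8.99×10⁹ N·m²/C²)(5.84×10⁻⁶)(4.65×10⁻⁶)/(0.363) = 0.673 J.
v_min = √(2|U|/m) = √(2·0.673/0.0230) = 7.65 m/s.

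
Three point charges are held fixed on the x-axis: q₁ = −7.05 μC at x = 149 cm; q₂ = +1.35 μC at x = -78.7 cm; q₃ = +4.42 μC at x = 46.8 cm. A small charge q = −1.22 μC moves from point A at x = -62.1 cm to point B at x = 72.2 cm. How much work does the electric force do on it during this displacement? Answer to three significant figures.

The work done by the electric force is W_field = −ΔU = −q(V_B − V_A) = q(V_A − V_B).
At A: distances to the source charges are 2.11 m, 0.166 m, 1.09 m; V_A = Σ kqᵢ/rᵢ = 7.96×10⁴ V.
At B: distances to the source charges are 0.768 m, 1.51 m, 0.254 m; V_B = Σ kqᵢ/rᵢ = 8.20×10⁴ V.
ΔV = V_B − V_A = 2380 V.
W_field = −qΔV = −(-1.22×10⁻⁶ C)(2380 V) = 2.91×10⁻³ J.

2.91×10⁻³ J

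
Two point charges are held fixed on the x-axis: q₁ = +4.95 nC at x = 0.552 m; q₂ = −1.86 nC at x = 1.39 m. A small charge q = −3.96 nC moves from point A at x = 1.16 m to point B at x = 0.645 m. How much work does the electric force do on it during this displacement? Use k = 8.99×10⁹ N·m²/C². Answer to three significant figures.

The work done by the electric force is W_field = −ΔU = −q(V_B − V_A) = q(V_A − V_B).
At A: distances to the source charges are 0.608 m, 0.230 m; V_A = Σ kqᵢ/rᵢ = 0.490 V.
At B: distances to the source charges are 0.0930 m, 0.745 m; V_B = Σ kqᵢ/rᵢ = 456 V.
ΔV = V_B − V_A = 456 V.
W_field = −qΔV = −(-3.96×10⁻⁹ C)(456 V) = 1.80×10⁻⁶ J.

1.80×10⁻⁶ J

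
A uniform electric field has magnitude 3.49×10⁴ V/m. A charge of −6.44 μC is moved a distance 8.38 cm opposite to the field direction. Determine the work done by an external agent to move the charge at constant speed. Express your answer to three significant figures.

The potential change for a displacement 8.38 cm opposite to the field direction is ΔV = +Ed = 2920 V.
W_ext = qΔV = -0.0188 J.

-0.0188 J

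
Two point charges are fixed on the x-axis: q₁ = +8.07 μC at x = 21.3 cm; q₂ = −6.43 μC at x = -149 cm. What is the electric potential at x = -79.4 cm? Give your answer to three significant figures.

The total potential is the scalar sum of each charge's contribution, V = Σ kqᵢ/rᵢ.
Distances from the field point to each charge: r₁ = 1.01 m, r₂ = 0.696 m.
V = k[(8.07×10⁻⁶)/(1.01) + (-6.43×10⁻⁶)/(0.696)] = -1.10×10⁴ V.

-1.10×10⁴ V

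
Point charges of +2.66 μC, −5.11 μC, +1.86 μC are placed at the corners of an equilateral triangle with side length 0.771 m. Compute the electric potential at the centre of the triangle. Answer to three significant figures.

The total potential is the scalar sum of each charge's contribution, V = Σ kqᵢ/rᵢ.
The distance from each vertex to the centroid is a/√3 = 0.445 m.
V = k[(2.66×10⁻⁶)/(0.445) + (-5.11×10⁻⁶)/(0.445) + (1.86×10⁻⁶)/(0.445)] = -1.19×10⁴ V.

-1.19×10⁴ V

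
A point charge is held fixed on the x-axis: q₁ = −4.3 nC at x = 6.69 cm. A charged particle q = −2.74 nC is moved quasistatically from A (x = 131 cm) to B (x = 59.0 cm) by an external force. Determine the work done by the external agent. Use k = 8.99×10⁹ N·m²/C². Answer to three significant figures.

For quasistatic motion the external work equals the change in potential energy: W_ext = qΔV = q(V_B − V_A).
At A: distance to the source charge is 1.24 m; V_A = kq₁/r = -31.1 V.
At B: distance to the source charge is 0.523 m; V_B = kq₁/r = -73.9 V.
ΔV = V_B − V_A = -42.8 V.
W_ext = qΔV = (-2.74×10⁻⁹ C)(-42.8 V) = 1.17×10⁻⁷ J.

1.17×10⁻⁷ J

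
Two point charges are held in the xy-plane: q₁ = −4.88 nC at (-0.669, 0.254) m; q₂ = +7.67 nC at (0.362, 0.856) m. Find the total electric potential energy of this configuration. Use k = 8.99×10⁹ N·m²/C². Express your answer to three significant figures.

-2.82×10⁻⁷ J

The assembly work is the sum of pairwise potential energies, U = Σ_{i<j} kqᵢqⱼ/rᵢⱼ.
Pair separations: r₁₂ = 1.19 m.
U = (-2.82×10⁻⁷) = -2.82×10⁻⁷ J.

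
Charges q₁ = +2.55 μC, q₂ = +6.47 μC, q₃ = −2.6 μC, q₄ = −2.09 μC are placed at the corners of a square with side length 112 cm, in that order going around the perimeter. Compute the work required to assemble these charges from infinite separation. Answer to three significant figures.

-0.116 J

The assembly work is the sum of pairwise potential energies, U = Σ_{i<j} kqᵢqⱼ/rᵢⱼ.
The four side pairs have separation 1.12 m and the two diagonal pairs 1.58 m.
Summing all 6 pair terms gives U = -0.116 J.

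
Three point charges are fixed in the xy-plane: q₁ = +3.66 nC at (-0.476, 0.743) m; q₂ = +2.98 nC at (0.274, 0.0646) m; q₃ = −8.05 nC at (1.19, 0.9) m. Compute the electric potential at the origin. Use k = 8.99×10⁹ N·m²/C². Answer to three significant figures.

The total potential is the scalar sum of each charge's contribution, V = Σ kqᵢ/rᵢ.
Distances from the field point to each charge: r₁ = 0.882 m, r₂ = 0.282 m, r₃ = 1.49 m.
V = k[(3.66×10⁻⁹)/(0.882) + (2.98×10⁻⁹)/(0.282) + (-8.05×10⁻⁹)/(1.49)] = 83.9 V.

83.9 V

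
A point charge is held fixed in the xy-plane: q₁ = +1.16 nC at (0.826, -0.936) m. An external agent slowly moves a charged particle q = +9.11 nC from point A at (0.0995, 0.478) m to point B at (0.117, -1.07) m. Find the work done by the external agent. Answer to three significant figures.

7.19×10⁻⁸ J

For quasistatic motion the external work equals the change in potential energy: W_ext = qΔV = q(V_B − V_A).
At A: distance to the source charge is 1.59 m; V_A = kq₁/r = 6.56 V.
At B: distance to the source charge is 0.722 m; V_B = kq₁/r = 14.5 V.
ΔV = V_B − V_A = 7.89 V.
W_ext = qΔV = (9.11×10⁻⁹ C)(7.89 V) = 7.19×10⁻⁸ J.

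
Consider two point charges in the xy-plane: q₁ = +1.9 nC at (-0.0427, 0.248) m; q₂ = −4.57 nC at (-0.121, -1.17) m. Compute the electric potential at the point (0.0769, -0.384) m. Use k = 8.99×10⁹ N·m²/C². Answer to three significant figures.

-24.1 V

The total potential is the scalar sum of each charge's contribution, V = Σ kqᵢ/rᵢ.
Distances from the field point to each charge: r₁ = 0.643 m, r₂ = 0.811 m.
V = k[(1.90×10⁻⁹)/(0.643) + (-4.57×10⁻⁹)/(0.811)] = -24.1 V.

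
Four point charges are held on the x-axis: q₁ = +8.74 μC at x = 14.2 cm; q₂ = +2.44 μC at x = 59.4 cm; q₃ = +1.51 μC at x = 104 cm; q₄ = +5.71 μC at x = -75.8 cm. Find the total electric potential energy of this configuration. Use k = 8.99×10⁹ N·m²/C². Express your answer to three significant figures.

1.26 J

The work to assemble the configuration equals its total potential energy, U = Σ kqᵢqⱼ/rᵢⱼ over all pairs.
Pair separations: r₁₂ = 0.452 m, r₁₃ = 0.898 m, r₁₄ = 0.900 m, r₂₃ = 0.446 m, r₂₄ = 1.35 m, r₃₄ = 1.80 m.
Summing all 6 pair terms gives U = 1.26 J.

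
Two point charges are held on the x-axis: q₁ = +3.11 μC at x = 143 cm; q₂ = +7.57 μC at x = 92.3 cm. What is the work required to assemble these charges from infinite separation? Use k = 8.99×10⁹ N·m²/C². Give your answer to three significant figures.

0.417 J

The work to assemble the configuration equals its total potential energy, U = Σ kqᵢqⱼ/rᵢⱼ over all pairs.
Pair separations: r₁₂ = 0.507 m.
U = (0.417) = 0.417 J.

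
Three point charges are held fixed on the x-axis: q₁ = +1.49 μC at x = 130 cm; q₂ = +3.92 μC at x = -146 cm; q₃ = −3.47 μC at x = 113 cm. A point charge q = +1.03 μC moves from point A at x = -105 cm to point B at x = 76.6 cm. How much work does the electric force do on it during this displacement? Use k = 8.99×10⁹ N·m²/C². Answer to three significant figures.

0.126 J

The work done by the electric force is W_field = −ΔU = −q(V_B − V_A) = q(V_A − V_B).
At A: distances to the source charges are 2.35 m, 0.410 m, 2.18 m; V_A = Σ kqᵢ/rᵢ = 7.73×10⁴ V.
At B: distances to the source charges are 0.534 m, 2.23 m, 0.364 m; V_B = Σ kqᵢ/rᵢ = -4.48×10⁴ V.
ΔV = V_B − V_A = -1.22×10⁵ V.
W_field = −qΔV = −(1.03×10⁻⁶ C)(-1.22×10⁵ V) = 0.126 J.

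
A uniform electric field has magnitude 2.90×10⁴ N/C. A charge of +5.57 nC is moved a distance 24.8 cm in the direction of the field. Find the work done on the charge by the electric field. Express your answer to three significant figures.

The potential change for a displacement 24.8 cm in the direction of the field is ΔV = −Ed = -7190 V.
W_field = −qΔV = 4.01×10⁻⁵ J.

4.01×10⁻⁵ J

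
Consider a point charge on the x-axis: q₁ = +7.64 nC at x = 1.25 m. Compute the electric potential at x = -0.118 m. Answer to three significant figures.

50.2 V

The total potential is the scalar sum of each charge's contribution, V = Σ kqᵢ/rᵢ.
V = k[(7.64×10⁻⁹)/(1.37)] = 50.2 V.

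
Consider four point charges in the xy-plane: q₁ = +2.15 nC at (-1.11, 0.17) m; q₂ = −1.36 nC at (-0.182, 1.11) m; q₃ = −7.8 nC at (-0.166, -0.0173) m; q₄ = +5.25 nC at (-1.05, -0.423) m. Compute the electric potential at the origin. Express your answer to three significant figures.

Electric potential is a scalar, so the contributions from each charge add algebraically: V = Σ kqᵢ/rᵢ.
Distances from the field point to each charge: r₁ = 1.12 m, r₂ = 1.12 m, r₃ = 0.167 m, r₄ = 1.13 m.
V = k[(2.15×10⁻⁹)/(1.12) + (-1.36×10⁻⁹)/(1.12) + (-7.80×10⁻⁹)/(0.167) + (5.25×10⁻⁹)/(1.13)] = -372 V.

-372 V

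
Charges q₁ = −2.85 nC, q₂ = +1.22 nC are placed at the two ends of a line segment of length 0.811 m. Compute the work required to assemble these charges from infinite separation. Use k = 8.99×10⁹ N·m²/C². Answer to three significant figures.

The assembly work is the sum of pairwise potential energies, U = Σ_{i<j} kqᵢqⱼ/rᵢⱼ.
The separation is r = 0.811 m.
U = (-3.85×10⁻⁸) = -3.85×10⁻⁸ J.

-3.85×10⁻⁸ J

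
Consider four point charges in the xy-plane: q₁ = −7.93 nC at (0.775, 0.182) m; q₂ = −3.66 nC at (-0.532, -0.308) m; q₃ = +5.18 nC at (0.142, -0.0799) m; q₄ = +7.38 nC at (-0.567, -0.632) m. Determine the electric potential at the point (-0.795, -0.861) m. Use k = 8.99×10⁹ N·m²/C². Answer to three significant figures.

Electric potential is a scalar, so the contributions from each charge add algebraically: V = Σ kqᵢ/rᵢ.
Distances from the field point to each charge: r₁ = 1.88 m, r₂ = 0.612 m, r₃ = 1.22 m, r₄ = 0.323 m.
V = k[(-7.93×10⁻⁹)/(1.88) + (-3.66×10⁻⁹)/(0.612) + (5.18×10⁻⁹)/(1.22) + (7.38×10⁻⁹)/(0.323)] = 152 V.

152 V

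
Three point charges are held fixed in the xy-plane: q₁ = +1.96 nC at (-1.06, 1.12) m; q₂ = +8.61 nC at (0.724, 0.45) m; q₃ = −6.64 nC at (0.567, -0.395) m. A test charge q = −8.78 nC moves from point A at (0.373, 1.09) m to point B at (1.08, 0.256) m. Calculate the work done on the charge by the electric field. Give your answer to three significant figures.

The work done by the electric force is W_field = −ΔU = −q(V_B − V_A) = q(V_A − V_B).
At A: distances to the source charges are 1.43 m, 0.730 m, 1.50 m; V_A = Σ kqᵢ/rᵢ = 78.5 V.
At B: distances to the source charges are 2.31 m, 0.405 m, 0.829 m; V_B = Σ kqᵢ/rᵢ = 127 V.
ΔV = V_B − V_A = 48.1 V.
W_field = −qΔV = −(-8.78×10⁻⁹ C)(48.1 V) = 4.22×10⁻⁷ J.

4.22×10⁻⁷ J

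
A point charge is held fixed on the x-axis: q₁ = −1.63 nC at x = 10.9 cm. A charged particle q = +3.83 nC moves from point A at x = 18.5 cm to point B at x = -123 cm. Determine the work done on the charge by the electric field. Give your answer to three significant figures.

-6.97×10⁻⁷ J

The work done by the electric force is W_field = −ΔU = −q(V_B − V_A) = q(V_A − V_B).
At A: distance to the source charge is 0.0760 m; V_A = kq₁/r = -193 V.
At B: distance to the source charge is 1.34 m; V_B = kq₁/r = -10.9 V.
ΔV = V_B − V_A = 182 V.
W_field = −qΔV = −(3.83×10⁻⁹ C)(182 V) = -6.97×10⁻⁷ J.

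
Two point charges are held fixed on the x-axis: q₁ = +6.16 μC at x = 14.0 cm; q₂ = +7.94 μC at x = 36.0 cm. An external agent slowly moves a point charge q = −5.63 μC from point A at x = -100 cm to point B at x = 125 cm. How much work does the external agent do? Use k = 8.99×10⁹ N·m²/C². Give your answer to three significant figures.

-0.163 J

For quasistatic motion the external work equals the change in potential energy: W_ext = qΔV = q(V_B − V_A).
At A: distances to the source charges are 1.14 m, 1.36 m; V_A = Σ kqᵢ/rᵢ = 1.01×10⁵ V.
At B: distances to the source charges are 1.11 m, 0.890 m; V_B = Σ kqᵢ/rᵢ = 1.30×10⁵ V.
ΔV = V_B − V_A = 2.90×10⁴ V.
W_ext = qΔV = (-5.63×10⁻⁶ C)(2.90×10⁴ V) = -0.163 J.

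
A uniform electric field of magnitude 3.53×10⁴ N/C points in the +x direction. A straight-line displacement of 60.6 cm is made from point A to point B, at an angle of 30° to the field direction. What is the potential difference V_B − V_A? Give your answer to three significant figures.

Only the component of displacement along E changes the potential: ΔV = −E·d·cosθ.
ΔV = −(3.53×10⁴ V/m)(0.606 m)cos30° = -1.85×10⁴ V.

-1.85×10⁴ V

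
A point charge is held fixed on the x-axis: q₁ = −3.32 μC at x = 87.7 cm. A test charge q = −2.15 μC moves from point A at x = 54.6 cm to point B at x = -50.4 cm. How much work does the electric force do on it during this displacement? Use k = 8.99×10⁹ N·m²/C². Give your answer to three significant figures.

0.147 J

The work done by the electric force is W_field = −ΔU = −q(V_B − V_A) = q(V_A − V_B).
At A: distance to the source charge is 0.331 m; V_A = kq₁/r = -9.02×10⁴ V.
At B: distance to the source charge is 1.38 m; V_B = kq₁/r = -2.16×10⁴ V.
ΔV = V_B − V_A = 6.86×10⁴ V.
W_field = −qΔV = −(-2.15×10⁻⁶ C)(6.86×10⁴ V) = 0.147 J.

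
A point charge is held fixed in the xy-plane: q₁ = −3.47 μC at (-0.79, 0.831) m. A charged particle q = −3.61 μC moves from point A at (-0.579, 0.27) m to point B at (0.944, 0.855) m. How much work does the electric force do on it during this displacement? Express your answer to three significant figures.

The work done by the electric force is W_field = −ΔU = −q(V_B − V_A) = q(V_A − V_B).
At A: distance to the source charge is 0.599 m; V_A = kq₁/r = -5.20×10⁴ V.
At B: distance to the source charge is 1.73 m; V_B = kq₁/r = -1.80×10⁴ V.
ΔV = V_B − V_A = 3.41×10⁴ V.
W_field = −qΔV = −(-3.61×10⁻⁶ C)(3.41×10⁴ V) = 0.123 J.

0.123 J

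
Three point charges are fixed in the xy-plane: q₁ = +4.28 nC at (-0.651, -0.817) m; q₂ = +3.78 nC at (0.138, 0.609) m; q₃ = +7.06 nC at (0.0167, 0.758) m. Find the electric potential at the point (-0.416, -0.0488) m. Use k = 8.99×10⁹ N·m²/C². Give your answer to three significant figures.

157 V

Electric potential is a scalar, so the contributions from each charge add algebraically: V = Σ kqᵢ/rᵢ.
Distances from the field point to each charge: r₁ = 0.803 m, r₂ = 0.860 m, r₃ = 0.916 m.
V = k[(4.28×10⁻⁹)/(0.803) + (3.78×10⁻⁹)/(0.860) + (7.06×10⁻⁹)/(0.916)] = 157 V.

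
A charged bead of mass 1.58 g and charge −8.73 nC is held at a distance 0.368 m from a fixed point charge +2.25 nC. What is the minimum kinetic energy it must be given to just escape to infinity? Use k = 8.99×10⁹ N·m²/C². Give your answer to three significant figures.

To just escape, total mechanical energy must reach zero at infinity: ½mv²_min + U = 0, so ½mv²_min = −U = |kQq|/r.
|U| = |kQq|/r = (8.99×10⁹ N·m²/C²)(2.25×10⁻⁹)(8.73×10⁻⁹)/(0.368) = 4.80×10⁻⁷ J.

4.80×10⁻⁷ J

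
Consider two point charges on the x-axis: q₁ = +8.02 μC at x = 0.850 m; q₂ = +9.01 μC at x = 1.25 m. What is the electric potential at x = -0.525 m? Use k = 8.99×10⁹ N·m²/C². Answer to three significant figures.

9.81×10⁴ V

The total potential is the scalar sum of each charge's contribution, V = Σ kqᵢ/rᵢ.
Distances from the field point to each charge: r₁ = 1.38 m, r₂ = 1.77 m.
V = k[(8.02×10⁻⁶)/(1.38) + (9.01×10⁻⁶)/(1.77)] = 9.81×10⁴ V.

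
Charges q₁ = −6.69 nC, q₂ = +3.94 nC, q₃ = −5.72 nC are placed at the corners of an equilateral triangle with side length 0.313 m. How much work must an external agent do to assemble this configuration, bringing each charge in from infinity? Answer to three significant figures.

The assembly work is the sum of pairwise potential energies, U = Σ_{i<j} kqᵢqⱼ/rᵢⱼ.
All three pair separations equal the side length, 0.313 m.
U = (-7.57×10⁻⁷) + (1.10×10⁻⁶) + (-6.47×10⁻⁷) = -3.05×10⁻⁷ J.

-3.05×10⁻⁷ J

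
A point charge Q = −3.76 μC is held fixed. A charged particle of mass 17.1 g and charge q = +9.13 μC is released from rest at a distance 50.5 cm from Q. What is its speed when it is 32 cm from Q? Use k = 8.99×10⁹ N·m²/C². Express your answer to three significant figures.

Only the electrostatic force acts, so mechanical energy is conserved: ½mv² = U₁ − U₂ = kQq(1/r₁ − 1/r₂).
U₁ − U₂ = (8.99×10⁹ N·m²/C²)(-3.76×10⁻⁶ C)(9.13×10⁻⁶ C)(1/0.505 − 1/0.320) = 0.353 J.
v = √(2·0.353/0.0171) = 6.43 m/s.

6.43 m/s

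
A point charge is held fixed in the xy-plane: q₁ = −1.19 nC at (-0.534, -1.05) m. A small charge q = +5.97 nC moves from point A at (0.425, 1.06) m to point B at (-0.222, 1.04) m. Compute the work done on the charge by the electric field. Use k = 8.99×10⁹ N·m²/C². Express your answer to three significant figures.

The work done by the electric force is W_field = −ΔU = −q(V_B − V_A) = q(V_A − V_B).
At A: distance to the source charge is 2.32 m; V_A = kq₁/r = -4.62 V.
At B: distance to the source charge is 2.11 m; V_B = kq₁/r = -5.06 V.
ΔV = V_B − V_A = -0.447 V.
W_field = −qΔV = −(5.97×10⁻⁹ C)(-0.447 V) = 2.67×10⁻⁹ J.

2.67×10⁻⁹ J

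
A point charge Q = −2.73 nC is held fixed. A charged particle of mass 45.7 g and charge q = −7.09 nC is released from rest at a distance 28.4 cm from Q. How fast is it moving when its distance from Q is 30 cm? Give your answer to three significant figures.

Only the electrostatic force acts, so mechanical energy is conserved: ½mv² = U₁ − U₂ = kQq(1/r₁ − 1/r₂).
U₁ − U₂ = (8.99×10⁹ N·m²/C²)(-2.73×10⁻⁹ C)(-7.09×10⁻⁹ C)(1/0.284 − 1/0.300) = 3.27×10⁻⁸ J.
v = √(2·3.27×10⁻⁸/0.0457) = 1.20×10⁻³ m/s.

1.20×10⁻³ m/s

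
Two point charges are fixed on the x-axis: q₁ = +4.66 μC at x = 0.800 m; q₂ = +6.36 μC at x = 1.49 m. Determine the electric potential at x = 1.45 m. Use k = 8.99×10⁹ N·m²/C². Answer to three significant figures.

1.49×10⁶ V

The total potential is the scalar sum of each charge's contribution, V = Σ kqᵢ/rᵢ.
Distances from the field point to each charge: r₁ = 0.650 m, r₂ = 0.0400 m.
V = k[(4.66×10⁻⁶)/(0.650) + (6.36×10⁻⁶)/(0.0400)] = 1.49×10⁶ V.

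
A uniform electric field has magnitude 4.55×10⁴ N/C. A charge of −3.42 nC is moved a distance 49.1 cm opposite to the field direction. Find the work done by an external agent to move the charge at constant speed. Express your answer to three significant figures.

-7.64×10⁻⁵ J

The potential change for a displacement 49.1 cm opposite to the field direction is ΔV = +Ed = 2.23×10⁴ V.
W_ext = qΔV = -7.64×10⁻⁵ J.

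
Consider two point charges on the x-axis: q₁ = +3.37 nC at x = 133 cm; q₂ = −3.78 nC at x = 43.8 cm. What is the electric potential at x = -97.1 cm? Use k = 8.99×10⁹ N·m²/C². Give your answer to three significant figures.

-11.0 V

The total potential is the scalar sum of each charge's contribution, V = Σ kqᵢ/rᵢ.
Distances from the field point to each charge: r₁ = 2.30 m, r₂ = 1.41 m.
V = k[(3.37×10⁻⁹)/(2.30) + (-3.78×10⁻⁹)/(1.41)] = -11.0 V.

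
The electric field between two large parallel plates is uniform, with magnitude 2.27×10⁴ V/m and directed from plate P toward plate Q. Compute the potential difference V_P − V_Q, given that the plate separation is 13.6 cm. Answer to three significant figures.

3090 V

In a uniform field, potential decreases in the direction of E: ΔV = −E·d for a displacement d parallel to E.
Going from Q to P is a displacement of 13.6 cm opposite to the field, so V_P − V_Q = +Ed = 3090 V.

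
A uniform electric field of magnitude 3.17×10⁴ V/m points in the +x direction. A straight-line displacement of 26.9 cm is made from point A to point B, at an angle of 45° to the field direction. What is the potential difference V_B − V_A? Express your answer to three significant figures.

Only the component of displacement along E changes the potential: ΔV = −E·d·cosθ.
ΔV = −(3.17×10⁴ V/m)(0.269 m)cos45° = -6030 V.

-6030 V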